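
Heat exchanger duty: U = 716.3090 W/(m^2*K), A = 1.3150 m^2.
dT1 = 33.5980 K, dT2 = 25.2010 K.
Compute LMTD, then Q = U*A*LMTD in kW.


LMTD = 29.1985 K
Q = 716.3090 * 1.3150 * 29.1985 = 27503.4584 W = 27.5035 kW

27.5035 kW


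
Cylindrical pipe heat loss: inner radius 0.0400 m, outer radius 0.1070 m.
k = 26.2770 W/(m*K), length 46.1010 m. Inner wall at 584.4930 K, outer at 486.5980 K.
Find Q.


dT = 97.8950 K
ln(ro/ri) = 0.9839
Q = 2*pi*26.2770*46.1010*97.8950 / 0.9839 = 757275.2265 W

757275.2265 W


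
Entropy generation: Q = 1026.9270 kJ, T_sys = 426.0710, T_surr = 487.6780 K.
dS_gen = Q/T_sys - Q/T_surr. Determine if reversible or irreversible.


dS_sys = 1026.9270/426.0710 = 2.4102 kJ/K
dS_surr = -1026.9270/487.6780 = -2.1057 kJ/K
dS_gen = 2.4102 - 2.1057 = 0.3045 kJ/K (irreversible)

dS_gen = 0.3045 kJ/K, irreversible


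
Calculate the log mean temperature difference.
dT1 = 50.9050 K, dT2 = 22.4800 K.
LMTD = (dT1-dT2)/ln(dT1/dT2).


dT1/dT2 = 2.2645
ln(dT1/dT2) = 0.8173
LMTD = 28.4250 / 0.8173 = 34.7777 K

34.7777 K


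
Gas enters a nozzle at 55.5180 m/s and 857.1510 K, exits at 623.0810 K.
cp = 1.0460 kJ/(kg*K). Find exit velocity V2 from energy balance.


dT = 234.0700 K
2*cp*1000*dT = 489674.4400
V1^2 = 3082.2483
V2 = sqrt(492756.6883) = 701.9663 m/s

701.9663 m/s


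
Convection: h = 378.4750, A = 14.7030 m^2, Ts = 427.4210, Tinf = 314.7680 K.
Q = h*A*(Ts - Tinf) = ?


dT = 112.6530 K
Q = 378.4750 * 14.7030 * 112.6530 = 626882.1684 W

626882.1684 W


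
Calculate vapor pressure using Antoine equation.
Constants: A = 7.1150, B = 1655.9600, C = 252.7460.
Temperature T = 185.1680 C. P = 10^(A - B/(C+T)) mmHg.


C+T = 437.9140
B/(C+T) = 3.7815
log10(P) = 7.1150 - 3.7815 = 3.3335
P = 10^3.3335 = 2155.3953 mmHg

2155.3953 mmHg


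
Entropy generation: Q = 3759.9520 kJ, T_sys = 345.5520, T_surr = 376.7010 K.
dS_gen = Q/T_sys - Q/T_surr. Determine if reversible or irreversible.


dS_sys = 3759.9520/345.5520 = 10.8810 kJ/K
dS_surr = -3759.9520/376.7010 = -9.9813 kJ/K
dS_gen = 10.8810 - 9.9813 = 0.8997 kJ/K (irreversible)

dS_gen = 0.8997 kJ/K, irreversible


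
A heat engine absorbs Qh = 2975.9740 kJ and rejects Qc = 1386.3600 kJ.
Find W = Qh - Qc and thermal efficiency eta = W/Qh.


W = 2975.9740 - 1386.3600 = 1589.6140 kJ
eta = 1589.6140 / 2975.9740 = 0.5341 = 53.4149%

W = 1589.6140 kJ, eta = 53.4149%


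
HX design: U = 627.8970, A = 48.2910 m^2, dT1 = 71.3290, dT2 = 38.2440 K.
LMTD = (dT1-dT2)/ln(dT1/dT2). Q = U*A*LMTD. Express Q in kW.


LMTD = 53.0790 K
Q = 627.8970 * 48.2910 * 53.0790 = 1609449.1788 W = 1609.4492 kW

1609.4492 kW


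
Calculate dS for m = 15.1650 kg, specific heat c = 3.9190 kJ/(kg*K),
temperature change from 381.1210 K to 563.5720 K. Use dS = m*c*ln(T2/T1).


T2/T1 = 1.4787
ln(T2/T1) = 0.3912
dS = 15.1650 * 3.9190 * 0.3912 = 23.2484 kJ/K

23.2484 kJ/K


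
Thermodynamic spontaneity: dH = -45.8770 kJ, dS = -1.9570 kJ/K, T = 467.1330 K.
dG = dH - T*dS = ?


T*dS = 467.1330 * -1.9570 = -914.1793 kJ
dG = -45.8770 + 914.1793 = 868.3023 kJ (non-spontaneous)

dG = 868.3023 kJ, non-spontaneous


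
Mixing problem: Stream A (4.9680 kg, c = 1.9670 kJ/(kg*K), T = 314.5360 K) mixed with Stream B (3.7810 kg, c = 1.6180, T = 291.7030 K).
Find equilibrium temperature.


num = 4858.2026
den = 15.8897
Tf = 305.7451 K

305.7451 K


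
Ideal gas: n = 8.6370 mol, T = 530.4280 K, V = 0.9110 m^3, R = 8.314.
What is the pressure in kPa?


P = nRT/V = 8.6370 * 8.314 * 530.4280 / 0.9110
= 38088.9834 / 0.9110 = 41810.0805 Pa = 41.8101 kPa

41.8101 kPa


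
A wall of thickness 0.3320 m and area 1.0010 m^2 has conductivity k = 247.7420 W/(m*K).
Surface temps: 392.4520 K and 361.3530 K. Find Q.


dT = 31.0990 K
Q = 247.7420 * 1.0010 * 31.0990 / 0.3320 = 23229.6174 W

23229.6174 W


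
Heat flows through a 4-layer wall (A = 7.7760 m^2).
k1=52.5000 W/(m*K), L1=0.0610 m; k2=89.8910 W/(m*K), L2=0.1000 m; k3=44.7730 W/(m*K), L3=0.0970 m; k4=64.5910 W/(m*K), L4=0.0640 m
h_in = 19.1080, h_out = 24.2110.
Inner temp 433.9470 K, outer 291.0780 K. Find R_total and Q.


R_conv_in = 1/(19.1080*7.7760) = 0.0067
R_1 = 0.0610/(52.5000*7.7760) = 0.0001
R_2 = 0.1000/(89.8910*7.7760) = 0.0001
R_3 = 0.0970/(44.7730*7.7760) = 0.0003
R_4 = 0.0640/(64.5910*7.7760) = 0.0001
R_conv_out = 1/(24.2110*7.7760) = 0.0053
R_total = 0.0127 K/W
Q = 142.8690 / 0.0127 = 11213.8565 W

R_total = 0.0127 K/W, Q = 11213.8565 W


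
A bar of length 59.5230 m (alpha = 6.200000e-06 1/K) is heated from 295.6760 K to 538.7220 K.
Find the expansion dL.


dT = 243.0460 K
dL = 6.200000e-06 * 59.5230 * 243.0460 = 0.089694 m
L_final = 59.612694 m

dL = 0.089694 m


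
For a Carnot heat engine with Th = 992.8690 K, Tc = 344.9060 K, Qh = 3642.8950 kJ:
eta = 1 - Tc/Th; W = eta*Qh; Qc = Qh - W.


eta = 1 - 344.9060/992.8690 = 0.6526
W = 0.6526 * 3642.8950 = 2377.4145 kJ
Qc = 3642.8950 - 2377.4145 = 1265.4805 kJ

eta = 65.2617%, W = 2377.4145 kJ, Qc = 1265.4805 kJ


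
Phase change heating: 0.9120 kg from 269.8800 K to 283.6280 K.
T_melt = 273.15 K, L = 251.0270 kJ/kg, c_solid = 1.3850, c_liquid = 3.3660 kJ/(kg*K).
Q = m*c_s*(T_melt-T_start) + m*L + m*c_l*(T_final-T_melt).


Q1 (sensible, solid) = 0.9120 * 1.3850 * 3.2700 = 4.1304 kJ
Q2 (latent) = 0.9120 * 251.0270 = 228.9366 kJ
Q3 (sensible, liquid) = 0.9120 * 3.3660 * 10.4780 = 32.1653 kJ
Q_total = 265.2323 kJ

265.2323 kJ


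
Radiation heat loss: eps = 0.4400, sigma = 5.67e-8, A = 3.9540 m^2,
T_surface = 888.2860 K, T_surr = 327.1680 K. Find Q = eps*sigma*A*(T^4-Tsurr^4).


T^4 = 6.2260e+11
Tsurr^4 = 1.1457e+10
Q = 0.4400 * 5.67e-8 * 3.9540 * 6.1115e+11 = 60286.1020 W

60286.1020 W


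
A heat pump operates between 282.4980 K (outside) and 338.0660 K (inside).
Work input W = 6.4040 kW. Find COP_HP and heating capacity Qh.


COP = 338.0660 / 55.5680 = 6.0838
Qh = 6.0838 * 6.4040 = 38.9608 kW

COP = 6.0838, Qh = 38.9608 kW


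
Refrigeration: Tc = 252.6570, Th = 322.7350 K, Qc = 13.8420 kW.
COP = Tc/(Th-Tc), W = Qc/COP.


COP = 252.6570 / 70.0780 = 3.6054
W = 13.8420 / 3.6054 = 3.8393 kW

COP = 3.6054, W = 3.8393 kW


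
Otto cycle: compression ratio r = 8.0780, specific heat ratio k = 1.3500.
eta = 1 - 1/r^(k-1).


r^(k-1) = 2.0776
eta = 1 - 1/2.0776 = 0.5187 = 51.8669%

51.8669%


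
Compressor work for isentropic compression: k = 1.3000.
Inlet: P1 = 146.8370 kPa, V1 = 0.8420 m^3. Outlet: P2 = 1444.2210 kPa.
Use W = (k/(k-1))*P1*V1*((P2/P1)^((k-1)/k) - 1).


(k-1)/k = 0.2308
(P2/P1)^exp = 1.6948
W = 4.3333 * 146.8370 * 0.8420 * (1.6948 - 1) = 372.2221 kJ

372.2221 kJ


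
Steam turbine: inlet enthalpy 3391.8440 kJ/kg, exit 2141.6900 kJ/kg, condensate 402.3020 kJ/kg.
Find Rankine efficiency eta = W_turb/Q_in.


W = 1250.1540 kJ/kg
Q_in = 2989.5420 kJ/kg
eta = 0.4182 = 41.8176%

eta = 41.8176%


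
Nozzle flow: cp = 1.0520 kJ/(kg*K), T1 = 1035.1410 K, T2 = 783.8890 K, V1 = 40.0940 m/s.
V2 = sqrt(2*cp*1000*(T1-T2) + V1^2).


dT = 251.2520 K
2*cp*1000*dT = 528634.2080
V1^2 = 1607.5288
V2 = sqrt(530241.7368) = 728.1770 m/s

728.1770 m/s


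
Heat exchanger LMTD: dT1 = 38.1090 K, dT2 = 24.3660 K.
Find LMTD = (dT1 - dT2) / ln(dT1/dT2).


dT1/dT2 = 1.5640
ln(dT1/dT2) = 0.4473
LMTD = 13.7430 / 0.4473 = 30.7270 K

30.7270 K


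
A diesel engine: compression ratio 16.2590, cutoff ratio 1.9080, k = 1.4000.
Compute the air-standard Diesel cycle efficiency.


r^(k-1) = 3.0510
rc^k = 2.4706
eta = 0.6208 = 62.0811%

62.0811%


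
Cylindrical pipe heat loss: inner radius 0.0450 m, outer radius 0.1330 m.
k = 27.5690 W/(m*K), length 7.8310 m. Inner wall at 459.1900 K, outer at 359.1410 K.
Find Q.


dT = 100.0490 K
ln(ro/ri) = 1.0837
Q = 2*pi*27.5690*7.8310*100.0490 / 1.0837 = 125235.4092 W

125235.4092 W


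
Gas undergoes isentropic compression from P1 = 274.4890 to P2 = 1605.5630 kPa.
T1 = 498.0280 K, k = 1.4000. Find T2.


(k-1)/k = 0.2857
(P2/P1)^exp = 1.6564
T2 = 498.0280 * 1.6564 = 824.9467 K

824.9467 K


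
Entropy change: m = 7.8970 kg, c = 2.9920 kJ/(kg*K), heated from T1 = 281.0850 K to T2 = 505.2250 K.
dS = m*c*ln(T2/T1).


T2/T1 = 1.7974
ln(T2/T1) = 0.5863
dS = 7.8970 * 2.9920 * 0.5863 = 13.8541 kJ/K

13.8541 kJ/K


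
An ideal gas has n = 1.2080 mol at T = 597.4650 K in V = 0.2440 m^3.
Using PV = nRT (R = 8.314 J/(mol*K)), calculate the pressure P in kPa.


P = nRT/V = 1.2080 * 8.314 * 597.4650 / 0.2440
= 6000.5274 / 0.2440 = 24592.3254 Pa = 24.5923 kPa

24.5923 kPa


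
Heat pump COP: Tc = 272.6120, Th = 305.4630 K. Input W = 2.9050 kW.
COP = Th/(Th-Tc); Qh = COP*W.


COP = 305.4630 / 32.8510 = 9.2984
Qh = 9.2984 * 2.9050 = 27.0120 kW

COP = 9.2984, Qh = 27.0120 kW


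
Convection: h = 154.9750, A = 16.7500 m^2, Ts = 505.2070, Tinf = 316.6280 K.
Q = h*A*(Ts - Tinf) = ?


dT = 188.5790 K
Q = 154.9750 * 16.7500 * 188.5790 = 489519.2613 W

489519.2613 W


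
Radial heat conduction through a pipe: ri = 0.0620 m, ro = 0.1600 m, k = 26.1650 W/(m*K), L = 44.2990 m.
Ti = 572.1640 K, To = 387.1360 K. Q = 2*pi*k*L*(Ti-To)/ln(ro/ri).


dT = 185.0280 K
ln(ro/ri) = 0.9480
Q = 2*pi*26.1650*44.2990*185.0280 / 0.9480 = 1421364.8916 W

1421364.8916 W


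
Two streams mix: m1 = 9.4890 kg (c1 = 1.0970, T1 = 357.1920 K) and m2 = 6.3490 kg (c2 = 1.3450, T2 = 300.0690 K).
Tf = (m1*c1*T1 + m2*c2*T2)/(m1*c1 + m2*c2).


num = 6280.5769
den = 18.9488
Tf = 331.4492 K

331.4492 K


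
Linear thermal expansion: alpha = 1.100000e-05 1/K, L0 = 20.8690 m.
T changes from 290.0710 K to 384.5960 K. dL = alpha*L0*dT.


dT = 94.5250 K
dL = 1.100000e-05 * 20.8690 * 94.5250 = 0.021699 m
L_final = 20.890699 m

dL = 0.021699 m


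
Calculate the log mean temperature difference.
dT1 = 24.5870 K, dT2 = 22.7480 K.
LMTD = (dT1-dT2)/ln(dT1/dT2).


dT1/dT2 = 1.0808
ln(dT1/dT2) = 0.0777
LMTD = 1.8390 / 0.0777 = 23.6556 K

23.6556 K


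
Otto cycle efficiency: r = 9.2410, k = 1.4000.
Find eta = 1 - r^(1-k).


r^(k-1) = 2.4338
eta = 1 - 1/2.4338 = 0.5891 = 58.9122%

58.9122%


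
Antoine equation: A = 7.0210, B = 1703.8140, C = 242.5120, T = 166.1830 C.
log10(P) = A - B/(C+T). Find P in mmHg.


C+T = 408.6950
B/(C+T) = 4.1689
log10(P) = 7.0210 - 4.1689 = 2.8521
P = 10^2.8521 = 711.3556 mmHg

711.3556 mmHg


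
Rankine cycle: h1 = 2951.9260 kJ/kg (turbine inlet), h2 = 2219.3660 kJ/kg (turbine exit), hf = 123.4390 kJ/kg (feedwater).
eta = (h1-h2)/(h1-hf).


W = 732.5600 kJ/kg
Q_in = 2828.4870 kJ/kg
eta = 0.2590 = 25.8994%

eta = 25.8994%


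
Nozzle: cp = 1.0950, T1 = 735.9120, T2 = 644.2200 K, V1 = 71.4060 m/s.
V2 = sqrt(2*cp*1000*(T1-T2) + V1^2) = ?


dT = 91.6920 K
2*cp*1000*dT = 200805.4800
V1^2 = 5098.8168
V2 = sqrt(205904.2968) = 453.7668 m/s

453.7668 m/s


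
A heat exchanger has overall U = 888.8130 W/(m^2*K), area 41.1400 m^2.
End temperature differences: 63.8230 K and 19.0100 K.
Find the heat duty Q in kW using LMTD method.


LMTD = 37.0004 K
Q = 888.8130 * 41.1400 * 37.0004 = 1352948.6669 W = 1352.9487 kW

1352.9487 kW


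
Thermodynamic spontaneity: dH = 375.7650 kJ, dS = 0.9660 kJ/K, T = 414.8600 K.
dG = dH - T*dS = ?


T*dS = 414.8600 * 0.9660 = 400.7548 kJ
dG = 375.7650 - 400.7548 = -24.9898 kJ (spontaneous)

dG = -24.9898 kJ, spontaneous


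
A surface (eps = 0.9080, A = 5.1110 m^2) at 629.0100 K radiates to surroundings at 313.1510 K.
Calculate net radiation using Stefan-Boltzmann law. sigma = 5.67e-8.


T^4 = 1.5654e+11
Tsurr^4 = 9.6165e+09
Q = 0.9080 * 5.67e-8 * 5.1110 * 1.4693e+11 = 38660.8468 W

38660.8468 W


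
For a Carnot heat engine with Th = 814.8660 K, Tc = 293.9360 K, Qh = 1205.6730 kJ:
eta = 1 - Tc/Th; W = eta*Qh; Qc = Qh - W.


eta = 1 - 293.9360/814.8660 = 0.6393
W = 0.6393 * 1205.6730 = 770.7663 kJ
Qc = 1205.6730 - 770.7663 = 434.9067 kJ

eta = 63.9283%, W = 770.7663 kJ, Qc = 434.9067 kJ


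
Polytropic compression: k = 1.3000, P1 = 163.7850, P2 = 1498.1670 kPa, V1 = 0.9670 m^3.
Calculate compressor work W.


(k-1)/k = 0.2308
(P2/P1)^exp = 1.6666
W = 4.3333 * 163.7850 * 0.9670 * (1.6666 - 1) = 457.5070 kJ

457.5070 kJ


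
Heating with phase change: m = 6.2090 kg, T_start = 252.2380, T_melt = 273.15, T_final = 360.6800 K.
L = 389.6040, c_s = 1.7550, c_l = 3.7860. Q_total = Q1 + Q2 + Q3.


Q1 (sensible, solid) = 6.2090 * 1.7550 * 20.9120 = 227.8738 kJ
Q2 (latent) = 6.2090 * 389.6040 = 2419.0512 kJ
Q3 (sensible, liquid) = 6.2090 * 3.7860 * 87.5300 = 2057.5917 kJ
Q_total = 4704.5167 kJ

4704.5167 kJ


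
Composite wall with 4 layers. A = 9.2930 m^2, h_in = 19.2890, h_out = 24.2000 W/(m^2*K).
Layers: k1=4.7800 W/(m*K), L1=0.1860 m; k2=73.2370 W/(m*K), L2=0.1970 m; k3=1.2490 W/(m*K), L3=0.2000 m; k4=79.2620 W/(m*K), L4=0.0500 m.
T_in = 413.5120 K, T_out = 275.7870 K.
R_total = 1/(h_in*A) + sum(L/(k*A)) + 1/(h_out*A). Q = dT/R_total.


R_conv_in = 1/(19.2890*9.2930) = 0.0056
R_1 = 0.1860/(4.7800*9.2930) = 0.0042
R_2 = 0.1970/(73.2370*9.2930) = 0.0003
R_3 = 0.2000/(1.2490*9.2930) = 0.0172
R_4 = 0.0500/(79.2620*9.2930) = 6.7881e-05
R_conv_out = 1/(24.2000*9.2930) = 0.0044
R_total = 0.0318 K/W
Q = 137.7250 / 0.0318 = 4330.8446 W

R_total = 0.0318 K/W, Q = 4330.8446 W


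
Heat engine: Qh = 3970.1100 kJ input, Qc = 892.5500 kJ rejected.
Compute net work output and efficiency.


W = 3970.1100 - 892.5500 = 3077.5600 kJ
eta = 3077.5600 / 3970.1100 = 0.7752 = 77.5183%

W = 3077.5600 kJ, eta = 77.5183%


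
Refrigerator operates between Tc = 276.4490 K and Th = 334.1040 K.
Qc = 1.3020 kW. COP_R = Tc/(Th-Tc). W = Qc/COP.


COP = 276.4490 / 57.6550 = 4.7949
W = 1.3020 / 4.7949 = 0.2715 kW

COP = 4.7949, W = 0.2715 kW


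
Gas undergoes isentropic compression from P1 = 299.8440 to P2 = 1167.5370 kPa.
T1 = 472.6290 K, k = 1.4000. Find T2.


(k-1)/k = 0.2857
(P2/P1)^exp = 1.4746
T2 = 472.6290 * 1.4746 = 696.9458 K

696.9458 K


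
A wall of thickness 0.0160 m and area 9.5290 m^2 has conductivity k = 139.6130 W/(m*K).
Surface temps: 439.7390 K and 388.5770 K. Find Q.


dT = 51.1620 K
Q = 139.6130 * 9.5290 * 51.1620 / 0.0160 = 4254031.6522 W

4254031.6522 W


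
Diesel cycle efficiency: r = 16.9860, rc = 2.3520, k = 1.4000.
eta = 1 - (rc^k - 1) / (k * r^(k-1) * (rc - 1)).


r^(k-1) = 3.1048
rc^k = 3.3114
eta = 0.6067 = 60.6690%

60.6690%


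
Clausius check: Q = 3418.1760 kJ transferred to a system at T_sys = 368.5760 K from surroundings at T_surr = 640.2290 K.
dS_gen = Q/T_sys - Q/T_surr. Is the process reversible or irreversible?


dS_sys = 3418.1760/368.5760 = 9.2740 kJ/K
dS_surr = -3418.1760/640.2290 = -5.3390 kJ/K
dS_gen = 9.2740 - 5.3390 = 3.9350 kJ/K (irreversible)

dS_gen = 3.9350 kJ/K, irreversible


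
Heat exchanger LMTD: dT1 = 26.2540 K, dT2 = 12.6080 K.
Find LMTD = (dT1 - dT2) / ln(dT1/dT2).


dT1/dT2 = 2.0823
ln(dT1/dT2) = 0.7335
LMTD = 13.6460 / 0.7335 = 18.6043 K

18.6043 K


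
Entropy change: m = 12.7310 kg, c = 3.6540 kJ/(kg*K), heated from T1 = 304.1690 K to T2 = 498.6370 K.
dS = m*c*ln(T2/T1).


T2/T1 = 1.6393
ln(T2/T1) = 0.4943
dS = 12.7310 * 3.6540 * 0.4943 = 22.9941 kJ/K

22.9941 kJ/K


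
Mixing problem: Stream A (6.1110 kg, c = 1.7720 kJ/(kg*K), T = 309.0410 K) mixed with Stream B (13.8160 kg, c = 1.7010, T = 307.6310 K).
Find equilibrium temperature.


num = 10576.1509
den = 34.3297
Tf = 308.0758 K

308.0758 K


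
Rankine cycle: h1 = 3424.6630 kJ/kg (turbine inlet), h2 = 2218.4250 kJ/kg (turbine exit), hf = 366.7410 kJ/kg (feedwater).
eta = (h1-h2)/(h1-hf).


W = 1206.2380 kJ/kg
Q_in = 3057.9220 kJ/kg
eta = 0.3945 = 39.4463%

eta = 39.4463%


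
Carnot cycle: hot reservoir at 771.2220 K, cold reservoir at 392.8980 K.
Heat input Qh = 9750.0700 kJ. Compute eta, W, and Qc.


eta = 1 - 392.8980/771.2220 = 0.4906
W = 0.4906 * 9750.0700 = 4782.9101 kJ
Qc = 9750.0700 - 4782.9101 = 4967.1599 kJ

eta = 49.0551%, W = 4782.9101 kJ, Qc = 4967.1599 kJ


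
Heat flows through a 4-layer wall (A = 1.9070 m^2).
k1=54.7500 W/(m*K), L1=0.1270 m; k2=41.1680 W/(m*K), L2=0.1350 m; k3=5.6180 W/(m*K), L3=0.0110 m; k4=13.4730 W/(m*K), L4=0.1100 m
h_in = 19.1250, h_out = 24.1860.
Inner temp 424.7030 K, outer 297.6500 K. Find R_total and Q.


R_conv_in = 1/(19.1250*1.9070) = 0.0274
R_1 = 0.1270/(54.7500*1.9070) = 0.0012
R_2 = 0.1350/(41.1680*1.9070) = 0.0017
R_3 = 0.0110/(5.6180*1.9070) = 0.0010
R_4 = 0.1100/(13.4730*1.9070) = 0.0043
R_conv_out = 1/(24.1860*1.9070) = 0.0217
R_total = 0.0573 K/W
Q = 127.0530 / 0.0573 = 2215.6253 W

R_total = 0.0573 K/W, Q = 2215.6253 W


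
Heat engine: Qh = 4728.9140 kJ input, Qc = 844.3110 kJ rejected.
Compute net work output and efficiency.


W = 4728.9140 - 844.3110 = 3884.6030 kJ
eta = 3884.6030 / 4728.9140 = 0.8215 = 82.1458%

W = 3884.6030 kJ, eta = 82.1458%


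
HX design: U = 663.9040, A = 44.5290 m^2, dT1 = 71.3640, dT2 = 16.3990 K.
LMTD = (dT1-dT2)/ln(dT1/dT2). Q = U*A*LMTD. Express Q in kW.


LMTD = 37.3766 K
Q = 663.9040 * 44.5290 * 37.3766 = 1104963.2083 W = 1104.9632 kW

1104.9632 kW


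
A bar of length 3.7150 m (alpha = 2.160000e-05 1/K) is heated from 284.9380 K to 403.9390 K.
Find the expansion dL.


dT = 119.0010 K
dL = 2.160000e-05 * 3.7150 * 119.0010 = 0.009549 m
L_final = 3.724549 m

dL = 0.009549 m


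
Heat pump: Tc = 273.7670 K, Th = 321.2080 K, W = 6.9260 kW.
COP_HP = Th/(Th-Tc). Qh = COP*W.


COP = 321.2080 / 47.4410 = 6.7707
Qh = 6.7707 * 6.9260 = 46.8938 kW

COP = 6.7707, Qh = 46.8938 kW


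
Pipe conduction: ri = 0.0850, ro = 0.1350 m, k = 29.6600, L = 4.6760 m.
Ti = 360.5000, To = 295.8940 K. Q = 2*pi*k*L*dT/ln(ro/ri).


dT = 64.6060 K
ln(ro/ri) = 0.4626
Q = 2*pi*29.6600*4.6760*64.6060 / 0.4626 = 121694.4186 W

121694.4186 W


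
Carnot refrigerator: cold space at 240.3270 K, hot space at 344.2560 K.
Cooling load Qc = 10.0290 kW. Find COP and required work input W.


COP = 240.3270 / 103.9290 = 2.3124
W = 10.0290 / 2.3124 = 4.3370 kW

COP = 2.3124, W = 4.3370 kW


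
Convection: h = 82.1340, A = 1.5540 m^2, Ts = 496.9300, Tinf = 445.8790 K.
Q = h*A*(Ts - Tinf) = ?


dT = 51.0510 K
Q = 82.1340 * 1.5540 * 51.0510 = 6515.9575 W

6515.9575 W


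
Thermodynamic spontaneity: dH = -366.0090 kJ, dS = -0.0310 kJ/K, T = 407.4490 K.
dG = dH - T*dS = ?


T*dS = 407.4490 * -0.0310 = -12.6309 kJ
dG = -366.0090 + 12.6309 = -353.3781 kJ (spontaneous)

dG = -353.3781 kJ, spontaneous


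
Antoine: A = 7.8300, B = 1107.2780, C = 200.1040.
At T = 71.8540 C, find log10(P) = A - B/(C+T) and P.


C+T = 271.9580
B/(C+T) = 4.0715
log10(P) = 7.8300 - 4.0715 = 3.7585
P = 10^3.7585 = 5734.5100 mmHg

5734.5100 mmHg


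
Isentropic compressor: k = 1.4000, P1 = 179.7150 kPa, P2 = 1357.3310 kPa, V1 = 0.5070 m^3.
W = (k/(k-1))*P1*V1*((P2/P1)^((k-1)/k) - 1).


(k-1)/k = 0.2857
(P2/P1)^exp = 1.7819
W = 3.5000 * 179.7150 * 0.5070 * (1.7819 - 1) = 249.3549 kJ

249.3549 kJ


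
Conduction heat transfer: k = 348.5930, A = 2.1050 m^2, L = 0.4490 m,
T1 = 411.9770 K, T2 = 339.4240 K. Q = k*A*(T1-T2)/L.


dT = 72.5530 K
Q = 348.5930 * 2.1050 * 72.5530 / 0.4490 = 118571.3586 W

118571.3586 W


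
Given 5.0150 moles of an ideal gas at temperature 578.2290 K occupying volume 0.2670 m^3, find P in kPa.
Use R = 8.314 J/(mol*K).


P = nRT/V = 5.0150 * 8.314 * 578.2290 / 0.2670
= 24109.0905 / 0.2670 = 90296.2190 Pa = 90.2962 kPa

90.2962 kPa


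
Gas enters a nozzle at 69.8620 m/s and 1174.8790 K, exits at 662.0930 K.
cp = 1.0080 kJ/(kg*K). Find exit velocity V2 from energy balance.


dT = 512.7860 K
2*cp*1000*dT = 1033776.5760
V1^2 = 4880.6990
V2 = sqrt(1038657.2750) = 1019.1454 m/s

1019.1454 m/s


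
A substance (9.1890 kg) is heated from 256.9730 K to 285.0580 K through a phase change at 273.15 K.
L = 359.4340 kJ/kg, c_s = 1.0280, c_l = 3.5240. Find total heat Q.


Q1 (sensible, solid) = 9.1890 * 1.0280 * 16.1770 = 152.8127 kJ
Q2 (latent) = 9.1890 * 359.4340 = 3302.8390 kJ
Q3 (sensible, liquid) = 9.1890 * 3.5240 * 11.9080 = 385.6053 kJ
Q_total = 3841.2570 kJ

3841.2570 kJ


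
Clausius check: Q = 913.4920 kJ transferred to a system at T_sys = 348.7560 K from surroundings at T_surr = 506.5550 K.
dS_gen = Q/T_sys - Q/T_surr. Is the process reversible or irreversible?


dS_sys = 913.4920/348.7560 = 2.6193 kJ/K
dS_surr = -913.4920/506.5550 = -1.8033 kJ/K
dS_gen = 2.6193 - 1.8033 = 0.8159 kJ/K (irreversible)

dS_gen = 0.8159 kJ/K, irreversible


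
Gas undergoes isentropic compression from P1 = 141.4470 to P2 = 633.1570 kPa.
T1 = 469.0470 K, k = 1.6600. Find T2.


(k-1)/k = 0.3976
(P2/P1)^exp = 1.8147
T2 = 469.0470 * 1.8147 = 851.1673 K

851.1673 K


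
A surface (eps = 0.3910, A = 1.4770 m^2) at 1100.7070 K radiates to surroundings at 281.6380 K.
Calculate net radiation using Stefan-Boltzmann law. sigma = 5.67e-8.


T^4 = 1.4679e+12
Tsurr^4 = 6.2917e+09
Q = 0.3910 * 5.67e-8 * 1.4770 * 1.4616e+12 = 47858.7914 W

47858.7914 W


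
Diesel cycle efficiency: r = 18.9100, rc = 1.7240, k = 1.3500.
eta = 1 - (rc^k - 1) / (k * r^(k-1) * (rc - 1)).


r^(k-1) = 2.7980
rc^k = 2.0861
eta = 0.6029 = 60.2866%

60.2866%


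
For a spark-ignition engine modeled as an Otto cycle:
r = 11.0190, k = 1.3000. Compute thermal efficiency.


r^(k-1) = 2.0542
eta = 1 - 1/2.0542 = 0.5132 = 51.3192%

51.3192%


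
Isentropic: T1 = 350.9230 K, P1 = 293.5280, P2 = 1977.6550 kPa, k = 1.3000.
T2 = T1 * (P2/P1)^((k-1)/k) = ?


(k-1)/k = 0.2308
(P2/P1)^exp = 1.5531
T2 = 350.9230 * 1.5531 = 545.0099 K

545.0099 K


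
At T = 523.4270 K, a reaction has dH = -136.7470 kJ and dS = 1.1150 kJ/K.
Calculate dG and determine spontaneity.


T*dS = 523.4270 * 1.1150 = 583.6211 kJ
dG = -136.7470 - 583.6211 = -720.3681 kJ (spontaneous)

dG = -720.3681 kJ, spontaneous


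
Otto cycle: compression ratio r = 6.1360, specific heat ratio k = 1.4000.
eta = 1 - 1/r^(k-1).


r^(k-1) = 2.0661
eta = 1 - 1/2.0661 = 0.5160 = 51.5999%

51.5999%


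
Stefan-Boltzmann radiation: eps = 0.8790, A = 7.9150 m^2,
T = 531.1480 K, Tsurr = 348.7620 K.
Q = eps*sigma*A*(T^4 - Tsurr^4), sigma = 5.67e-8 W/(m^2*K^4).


T^4 = 7.9591e+10
Tsurr^4 = 1.4795e+10
Q = 0.8790 * 5.67e-8 * 7.9150 * 6.4796e+10 = 25560.4507 W

25560.4507 W


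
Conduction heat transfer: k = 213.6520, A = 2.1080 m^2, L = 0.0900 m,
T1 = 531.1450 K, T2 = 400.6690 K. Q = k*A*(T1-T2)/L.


dT = 130.4760 K
Q = 213.6520 * 2.1080 * 130.4760 / 0.0900 = 652928.6023 W

652928.6023 W


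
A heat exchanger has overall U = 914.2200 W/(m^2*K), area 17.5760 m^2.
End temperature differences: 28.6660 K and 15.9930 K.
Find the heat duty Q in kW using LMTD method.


LMTD = 21.7167 K
Q = 914.2200 * 17.5760 * 21.7167 = 348950.8142 W = 348.9508 kW

348.9508 kW


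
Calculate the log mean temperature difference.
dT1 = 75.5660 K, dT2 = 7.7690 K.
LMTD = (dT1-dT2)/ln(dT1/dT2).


dT1/dT2 = 9.7266
ln(dT1/dT2) = 2.2749
LMTD = 67.7970 / 2.2749 = 29.8026 K

29.8026 K


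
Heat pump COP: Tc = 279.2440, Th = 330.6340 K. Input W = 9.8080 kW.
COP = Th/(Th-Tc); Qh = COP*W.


COP = 330.6340 / 51.3900 = 6.4338
Qh = 6.4338 * 9.8080 = 63.1029 kW

COP = 6.4338, Qh = 63.1029 kW


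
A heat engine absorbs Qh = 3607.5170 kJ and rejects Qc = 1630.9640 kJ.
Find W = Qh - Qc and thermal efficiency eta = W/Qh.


W = 3607.5170 - 1630.9640 = 1976.5530 kJ
eta = 1976.5530 / 3607.5170 = 0.5479 = 54.7898%

W = 1976.5530 kJ, eta = 54.7898%


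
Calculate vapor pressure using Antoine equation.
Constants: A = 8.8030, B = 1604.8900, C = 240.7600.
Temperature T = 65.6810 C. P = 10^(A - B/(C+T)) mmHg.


C+T = 306.4410
B/(C+T) = 5.2372
log10(P) = 8.8030 - 5.2372 = 3.5658
P = 10^3.5658 = 3679.6724 mmHg

3679.6724 mmHg


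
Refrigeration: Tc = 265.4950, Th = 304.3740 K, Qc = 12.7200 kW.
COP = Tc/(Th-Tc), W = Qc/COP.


COP = 265.4950 / 38.8790 = 6.8288
W = 12.7200 / 6.8288 = 1.8627 kW

COP = 6.8288, W = 1.8627 kW


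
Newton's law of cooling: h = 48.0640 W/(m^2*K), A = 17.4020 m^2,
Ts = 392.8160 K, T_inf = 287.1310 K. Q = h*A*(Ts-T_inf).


dT = 105.6850 K
Q = 48.0640 * 17.4020 * 105.6850 = 88395.9621 W

88395.9621 W


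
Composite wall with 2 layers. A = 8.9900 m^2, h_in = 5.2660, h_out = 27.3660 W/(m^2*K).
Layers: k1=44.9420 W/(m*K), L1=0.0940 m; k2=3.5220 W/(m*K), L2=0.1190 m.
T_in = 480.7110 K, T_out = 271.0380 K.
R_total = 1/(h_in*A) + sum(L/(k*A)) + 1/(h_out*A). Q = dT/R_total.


R_conv_in = 1/(5.2660*8.9900) = 0.0211
R_1 = 0.0940/(44.9420*8.9900) = 0.0002
R_2 = 0.1190/(3.5220*8.9900) = 0.0038
R_conv_out = 1/(27.3660*8.9900) = 0.0041
R_total = 0.0292 K/W
Q = 209.6730 / 0.0292 = 7185.7735 W

R_total = 0.0292 K/W, Q = 7185.7735 W


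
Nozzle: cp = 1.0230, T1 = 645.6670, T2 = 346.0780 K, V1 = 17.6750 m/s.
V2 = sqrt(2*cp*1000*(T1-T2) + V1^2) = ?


dT = 299.5890 K
2*cp*1000*dT = 612959.0940
V1^2 = 312.4056
V2 = sqrt(613271.4996) = 783.1165 m/s

783.1165 m/s


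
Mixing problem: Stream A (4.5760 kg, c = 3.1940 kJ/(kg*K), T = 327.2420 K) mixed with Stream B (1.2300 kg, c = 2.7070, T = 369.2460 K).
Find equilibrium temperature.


num = 6012.3305
den = 17.9454
Tf = 335.0355 K

335.0355 K


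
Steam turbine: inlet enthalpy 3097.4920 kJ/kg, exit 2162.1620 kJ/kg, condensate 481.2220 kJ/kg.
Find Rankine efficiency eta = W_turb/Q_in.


W = 935.3300 kJ/kg
Q_in = 2616.2700 kJ/kg
eta = 0.3575 = 35.7505%

eta = 35.7505%


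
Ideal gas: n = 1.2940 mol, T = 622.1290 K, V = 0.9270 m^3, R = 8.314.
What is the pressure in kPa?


P = nRT/V = 1.2940 * 8.314 * 622.1290 / 0.9270
= 6693.0604 / 0.9270 = 7220.1299 Pa = 7.2201 kPa

7.2201 kPa


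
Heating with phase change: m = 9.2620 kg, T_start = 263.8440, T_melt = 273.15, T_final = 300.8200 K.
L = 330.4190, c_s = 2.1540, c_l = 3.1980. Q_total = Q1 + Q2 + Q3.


Q1 (sensible, solid) = 9.2620 * 2.1540 * 9.3060 = 185.6579 kJ
Q2 (latent) = 9.2620 * 330.4190 = 3060.3408 kJ
Q3 (sensible, liquid) = 9.2620 * 3.1980 * 27.6700 = 819.5820 kJ
Q_total = 4065.5807 kJ

4065.5807 kJ


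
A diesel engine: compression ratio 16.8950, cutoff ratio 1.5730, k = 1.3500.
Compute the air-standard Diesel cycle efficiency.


r^(k-1) = 2.6898
rc^k = 1.8432
eta = 0.5947 = 59.4723%

59.4723%


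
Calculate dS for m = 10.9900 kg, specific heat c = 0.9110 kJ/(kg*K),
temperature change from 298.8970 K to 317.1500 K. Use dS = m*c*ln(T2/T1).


T2/T1 = 1.0611
ln(T2/T1) = 0.0593
dS = 10.9900 * 0.9110 * 0.0593 = 0.5935 kJ/K

0.5935 kJ/K


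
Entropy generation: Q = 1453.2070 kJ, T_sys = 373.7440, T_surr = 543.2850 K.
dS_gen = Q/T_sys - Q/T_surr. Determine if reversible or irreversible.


dS_sys = 1453.2070/373.7440 = 3.8882 kJ/K
dS_surr = -1453.2070/543.2850 = -2.6749 kJ/K
dS_gen = 3.8882 - 2.6749 = 1.2134 kJ/K (irreversible)

dS_gen = 1.2134 kJ/K, irreversible


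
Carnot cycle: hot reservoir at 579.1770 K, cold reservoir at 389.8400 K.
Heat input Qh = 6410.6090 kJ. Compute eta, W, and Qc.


eta = 1 - 389.8400/579.1770 = 0.3269
W = 0.3269 * 6410.6090 = 2095.6728 kJ
Qc = 6410.6090 - 2095.6728 = 4314.9362 kJ

eta = 32.6907%, W = 2095.6728 kJ, Qc = 4314.9362 kJ


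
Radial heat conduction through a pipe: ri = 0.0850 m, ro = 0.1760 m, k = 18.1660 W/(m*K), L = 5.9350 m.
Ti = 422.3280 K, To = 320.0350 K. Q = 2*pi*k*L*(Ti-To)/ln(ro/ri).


dT = 102.2930 K
ln(ro/ri) = 0.7278
Q = 2*pi*18.1660*5.9350*102.2930 / 0.7278 = 95208.1728 W

95208.1728 W


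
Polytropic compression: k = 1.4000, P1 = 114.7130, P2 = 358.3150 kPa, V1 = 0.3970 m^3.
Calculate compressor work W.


(k-1)/k = 0.2857
(P2/P1)^exp = 1.3846
W = 3.5000 * 114.7130 * 0.3970 * (1.3846 - 1) = 61.3053 kJ

61.3053 kJ


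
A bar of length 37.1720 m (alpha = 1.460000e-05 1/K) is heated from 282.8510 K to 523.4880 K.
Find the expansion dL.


dT = 240.6370 K
dL = 1.460000e-05 * 37.1720 * 240.6370 = 0.130596 m
L_final = 37.302596 m

dL = 0.130596 m


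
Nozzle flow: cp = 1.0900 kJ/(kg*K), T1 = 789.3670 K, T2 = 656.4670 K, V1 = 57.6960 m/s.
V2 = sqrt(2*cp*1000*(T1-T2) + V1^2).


dT = 132.9000 K
2*cp*1000*dT = 289722.0000
V1^2 = 3328.8284
V2 = sqrt(293050.8284) = 541.3417 m/s

541.3417 m/s


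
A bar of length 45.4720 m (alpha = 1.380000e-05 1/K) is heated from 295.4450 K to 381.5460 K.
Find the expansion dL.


dT = 86.1010 K
dL = 1.380000e-05 * 45.4720 * 86.1010 = 0.054030 m
L_final = 45.526030 m

dL = 0.054030 m


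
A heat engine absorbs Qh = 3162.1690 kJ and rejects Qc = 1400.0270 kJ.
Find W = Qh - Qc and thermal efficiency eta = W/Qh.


W = 3162.1690 - 1400.0270 = 1762.1420 kJ
eta = 1762.1420 / 3162.1690 = 0.5573 = 55.7257%

W = 1762.1420 kJ, eta = 55.7257%


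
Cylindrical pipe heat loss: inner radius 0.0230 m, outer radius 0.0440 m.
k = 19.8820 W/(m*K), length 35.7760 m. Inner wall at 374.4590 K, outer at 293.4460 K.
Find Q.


dT = 81.0130 K
ln(ro/ri) = 0.6487
Q = 2*pi*19.8820*35.7760*81.0130 / 0.6487 = 558143.1566 W

558143.1566 W


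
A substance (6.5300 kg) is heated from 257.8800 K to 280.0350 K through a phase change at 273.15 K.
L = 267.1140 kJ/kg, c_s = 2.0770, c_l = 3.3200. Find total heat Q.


Q1 (sensible, solid) = 6.5300 * 2.0770 * 15.2700 = 207.1041 kJ
Q2 (latent) = 6.5300 * 267.1140 = 1744.2544 kJ
Q3 (sensible, liquid) = 6.5300 * 3.3200 * 6.8850 = 149.2640 kJ
Q_total = 2100.6226 kJ

2100.6226 kJ


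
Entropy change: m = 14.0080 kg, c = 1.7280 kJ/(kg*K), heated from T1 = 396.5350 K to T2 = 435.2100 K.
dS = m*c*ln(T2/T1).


T2/T1 = 1.0975
ln(T2/T1) = 0.0931
dS = 14.0080 * 1.7280 * 0.0931 = 2.2527 kJ/K

2.2527 kJ/K


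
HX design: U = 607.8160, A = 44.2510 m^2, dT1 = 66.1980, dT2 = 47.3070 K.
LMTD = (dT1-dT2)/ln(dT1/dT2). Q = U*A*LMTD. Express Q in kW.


LMTD = 56.2246 K
Q = 607.8160 * 44.2510 * 56.2246 = 1512241.8798 W = 1512.2419 kW

1512.2419 kW


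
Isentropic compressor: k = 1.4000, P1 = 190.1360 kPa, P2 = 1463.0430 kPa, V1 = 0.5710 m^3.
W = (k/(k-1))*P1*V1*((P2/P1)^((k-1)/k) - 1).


(k-1)/k = 0.2857
(P2/P1)^exp = 1.7914
W = 3.5000 * 190.1360 * 0.5710 * (1.7914 - 1) = 300.7299 kJ

300.7299 kJ


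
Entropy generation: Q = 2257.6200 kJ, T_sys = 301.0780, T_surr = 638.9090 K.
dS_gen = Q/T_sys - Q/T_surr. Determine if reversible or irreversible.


dS_sys = 2257.6200/301.0780 = 7.4985 kJ/K
dS_surr = -2257.6200/638.9090 = -3.5336 kJ/K
dS_gen = 7.4985 - 3.5336 = 3.9649 kJ/K (irreversible)

dS_gen = 3.9649 kJ/K, irreversible


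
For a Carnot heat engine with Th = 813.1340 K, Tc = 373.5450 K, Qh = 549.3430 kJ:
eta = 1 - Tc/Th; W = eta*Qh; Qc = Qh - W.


eta = 1 - 373.5450/813.1340 = 0.5406
W = 0.5406 * 549.3430 = 296.9807 kJ
Qc = 549.3430 - 296.9807 = 252.3623 kJ

eta = 54.0611%, W = 296.9807 kJ, Qc = 252.3623 kJ


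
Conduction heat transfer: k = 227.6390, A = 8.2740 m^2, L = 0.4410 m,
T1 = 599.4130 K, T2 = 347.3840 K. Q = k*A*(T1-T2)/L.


dT = 252.0290 K
Q = 227.6390 * 8.2740 * 252.0290 / 0.4410 = 1076401.0493 W

1076401.0493 W


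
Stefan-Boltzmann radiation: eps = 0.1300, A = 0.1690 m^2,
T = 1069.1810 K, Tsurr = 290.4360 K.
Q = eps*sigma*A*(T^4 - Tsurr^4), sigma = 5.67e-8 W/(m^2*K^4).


T^4 = 1.3068e+12
Tsurr^4 = 7.1154e+09
Q = 0.1300 * 5.67e-8 * 0.1690 * 1.2997e+12 = 1619.0000 W

1619.0000 W


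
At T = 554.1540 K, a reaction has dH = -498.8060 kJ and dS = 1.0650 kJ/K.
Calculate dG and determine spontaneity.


T*dS = 554.1540 * 1.0650 = 590.1740 kJ
dG = -498.8060 - 590.1740 = -1088.9800 kJ (spontaneous)

dG = -1088.9800 kJ, spontaneous


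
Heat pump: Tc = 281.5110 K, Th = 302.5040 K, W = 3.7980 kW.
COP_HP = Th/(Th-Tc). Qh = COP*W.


COP = 302.5040 / 20.9930 = 14.4098
Qh = 14.4098 * 3.7980 = 54.7283 kW

COP = 14.4098, Qh = 54.7283 kW


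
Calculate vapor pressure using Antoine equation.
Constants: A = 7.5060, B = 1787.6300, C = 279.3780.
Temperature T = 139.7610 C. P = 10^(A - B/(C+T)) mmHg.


C+T = 419.1390
B/(C+T) = 4.2650
log10(P) = 7.5060 - 4.2650 = 3.2410
P = 10^3.2410 = 1741.7862 mmHg

1741.7862 mmHg


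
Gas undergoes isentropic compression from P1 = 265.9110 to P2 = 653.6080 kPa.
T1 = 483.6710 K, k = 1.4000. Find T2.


(k-1)/k = 0.2857
(P2/P1)^exp = 1.2930
T2 = 483.6710 * 1.2930 = 625.3809 K

625.3809 K


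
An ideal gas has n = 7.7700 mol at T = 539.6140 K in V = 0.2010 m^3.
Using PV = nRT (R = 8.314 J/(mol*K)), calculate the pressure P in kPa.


P = nRT/V = 7.7700 * 8.314 * 539.6140 / 0.2010
= 34858.9457 / 0.2010 = 173427.5905 Pa = 173.4276 kPa

173.4276 kPa


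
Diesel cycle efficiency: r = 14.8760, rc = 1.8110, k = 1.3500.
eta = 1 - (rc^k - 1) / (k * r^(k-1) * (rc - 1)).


r^(k-1) = 2.5726
rc^k = 2.2294
eta = 0.5635 = 56.3512%

56.3512%


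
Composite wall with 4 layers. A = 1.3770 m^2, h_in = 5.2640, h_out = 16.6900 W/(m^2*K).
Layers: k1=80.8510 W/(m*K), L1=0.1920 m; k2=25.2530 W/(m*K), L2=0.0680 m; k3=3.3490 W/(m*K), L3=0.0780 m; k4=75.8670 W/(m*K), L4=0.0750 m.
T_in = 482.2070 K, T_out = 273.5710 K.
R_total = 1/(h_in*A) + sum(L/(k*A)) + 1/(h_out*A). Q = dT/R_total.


R_conv_in = 1/(5.2640*1.3770) = 0.1380
R_1 = 0.1920/(80.8510*1.3770) = 0.0017
R_2 = 0.0680/(25.2530*1.3770) = 0.0020
R_3 = 0.0780/(3.3490*1.3770) = 0.0169
R_4 = 0.0750/(75.8670*1.3770) = 0.0007
R_conv_out = 1/(16.6900*1.3770) = 0.0435
R_total = 0.2028 K/W
Q = 208.6360 / 0.2028 = 1028.8629 W

R_total = 0.2028 K/W, Q = 1028.8629 W


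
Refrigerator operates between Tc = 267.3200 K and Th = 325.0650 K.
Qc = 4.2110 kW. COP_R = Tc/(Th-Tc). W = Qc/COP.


COP = 267.3200 / 57.7450 = 4.6293
W = 4.2110 / 4.6293 = 0.9096 kW

COP = 4.6293, W = 0.9096 kW


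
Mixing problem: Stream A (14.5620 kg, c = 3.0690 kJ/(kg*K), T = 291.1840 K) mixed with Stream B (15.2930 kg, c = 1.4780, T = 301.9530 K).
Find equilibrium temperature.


num = 19838.2995
den = 67.2938
Tf = 294.8012 K

294.8012 K


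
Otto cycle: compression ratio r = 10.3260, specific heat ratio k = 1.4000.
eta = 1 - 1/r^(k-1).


r^(k-1) = 2.5443
eta = 1 - 1/2.5443 = 0.6070 = 60.6969%

60.6969%


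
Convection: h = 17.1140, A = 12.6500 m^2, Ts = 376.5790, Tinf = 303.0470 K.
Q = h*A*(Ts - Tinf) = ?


dT = 73.5320 K
Q = 17.1140 * 12.6500 * 73.5320 = 15919.0971 W

15919.0971 W


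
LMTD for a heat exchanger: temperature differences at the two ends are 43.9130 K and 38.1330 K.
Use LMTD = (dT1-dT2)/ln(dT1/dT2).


dT1/dT2 = 1.1516
ln(dT1/dT2) = 0.1411
LMTD = 5.7800 / 0.1411 = 40.9550 K

40.9550 K


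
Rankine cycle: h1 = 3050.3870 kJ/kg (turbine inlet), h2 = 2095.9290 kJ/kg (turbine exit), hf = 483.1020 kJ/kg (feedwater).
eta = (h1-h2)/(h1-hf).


W = 954.4580 kJ/kg
Q_in = 2567.2850 kJ/kg
eta = 0.3718 = 37.1777%

eta = 37.1777%


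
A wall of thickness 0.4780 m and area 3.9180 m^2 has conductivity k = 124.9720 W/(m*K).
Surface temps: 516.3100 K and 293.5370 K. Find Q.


dT = 222.7730 K
Q = 124.9720 * 3.9180 * 222.7730 / 0.4780 = 228197.9867 W

228197.9867 W


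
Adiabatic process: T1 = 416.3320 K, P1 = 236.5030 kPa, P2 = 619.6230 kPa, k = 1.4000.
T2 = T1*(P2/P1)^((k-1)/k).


(k-1)/k = 0.2857
(P2/P1)^exp = 1.3168
T2 = 416.3320 * 1.3168 = 548.2157 K

548.2157 K


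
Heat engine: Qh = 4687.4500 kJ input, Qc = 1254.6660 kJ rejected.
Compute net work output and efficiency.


W = 4687.4500 - 1254.6660 = 3432.7840 kJ
eta = 3432.7840 / 4687.4500 = 0.7323 = 73.2335%

W = 3432.7840 kJ, eta = 73.2335%


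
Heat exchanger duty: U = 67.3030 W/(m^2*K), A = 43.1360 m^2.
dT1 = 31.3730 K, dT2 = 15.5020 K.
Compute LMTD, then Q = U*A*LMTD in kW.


LMTD = 22.5127 K
Q = 67.3030 * 43.1360 * 22.5127 = 65358.5863 W = 65.3586 kW

65.3586 kW


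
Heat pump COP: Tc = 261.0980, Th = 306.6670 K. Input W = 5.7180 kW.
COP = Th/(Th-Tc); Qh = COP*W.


COP = 306.6670 / 45.5690 = 6.7297
Qh = 6.7297 * 5.7180 = 38.4806 kW

COP = 6.7297, Qh = 38.4806 kW


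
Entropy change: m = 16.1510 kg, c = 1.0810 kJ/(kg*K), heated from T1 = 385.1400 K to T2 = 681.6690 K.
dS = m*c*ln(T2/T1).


T2/T1 = 1.7699
ln(T2/T1) = 0.5709
dS = 16.1510 * 1.0810 * 0.5709 = 9.9681 kJ/K

9.9681 kJ/K


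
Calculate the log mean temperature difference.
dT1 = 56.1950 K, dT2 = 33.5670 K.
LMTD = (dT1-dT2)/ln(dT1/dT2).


dT1/dT2 = 1.6741
ln(dT1/dT2) = 0.5153
LMTD = 22.6280 / 0.5153 = 43.9136 K

43.9136 K


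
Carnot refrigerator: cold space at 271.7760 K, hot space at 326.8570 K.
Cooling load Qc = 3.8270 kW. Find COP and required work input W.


COP = 271.7760 / 55.0810 = 4.9341
W = 3.8270 / 4.9341 = 0.7756 kW

COP = 4.9341, W = 0.7756 kW


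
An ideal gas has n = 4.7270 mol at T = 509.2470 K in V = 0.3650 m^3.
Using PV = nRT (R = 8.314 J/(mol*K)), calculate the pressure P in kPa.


P = nRT/V = 4.7270 * 8.314 * 509.2470 / 0.3650
= 20013.5487 / 0.3650 = 54831.6402 Pa = 54.8316 kPa

54.8316 kPa


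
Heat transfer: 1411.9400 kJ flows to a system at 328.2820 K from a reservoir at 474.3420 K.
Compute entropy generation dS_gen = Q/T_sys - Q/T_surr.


dS_sys = 1411.9400/328.2820 = 4.3010 kJ/K
dS_surr = -1411.9400/474.3420 = -2.9766 kJ/K
dS_gen = 4.3010 - 2.9766 = 1.3244 kJ/K (irreversible)

dS_gen = 1.3244 kJ/K, irreversible


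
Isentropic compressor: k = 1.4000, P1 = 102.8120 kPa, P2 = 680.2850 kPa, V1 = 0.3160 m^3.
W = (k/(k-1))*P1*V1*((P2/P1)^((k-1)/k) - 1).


(k-1)/k = 0.2857
(P2/P1)^exp = 1.7158
W = 3.5000 * 102.8120 * 0.3160 * (1.7158 - 1) = 81.3954 kJ

81.3954 kJ


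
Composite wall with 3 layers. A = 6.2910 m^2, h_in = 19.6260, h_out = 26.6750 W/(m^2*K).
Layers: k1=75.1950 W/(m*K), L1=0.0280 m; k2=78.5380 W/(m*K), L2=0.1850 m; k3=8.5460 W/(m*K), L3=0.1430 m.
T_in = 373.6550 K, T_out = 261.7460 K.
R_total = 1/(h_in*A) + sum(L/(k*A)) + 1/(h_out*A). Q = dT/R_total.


R_conv_in = 1/(19.6260*6.2910) = 0.0081
R_1 = 0.0280/(75.1950*6.2910) = 5.9190e-05
R_2 = 0.1850/(78.5380*6.2910) = 0.0004
R_3 = 0.1430/(8.5460*6.2910) = 0.0027
R_conv_out = 1/(26.6750*6.2910) = 0.0060
R_total = 0.0172 K/W
Q = 111.9090 / 0.0172 = 6524.6203 W

R_total = 0.0172 K/W, Q = 6524.6203 W


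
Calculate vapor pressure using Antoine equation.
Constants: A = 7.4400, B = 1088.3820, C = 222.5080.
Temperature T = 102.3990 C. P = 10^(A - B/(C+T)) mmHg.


C+T = 324.9070
B/(C+T) = 3.3498
log10(P) = 7.4400 - 3.3498 = 4.0902
P = 10^4.0902 = 12307.6105 mmHg

12307.6105 mmHg


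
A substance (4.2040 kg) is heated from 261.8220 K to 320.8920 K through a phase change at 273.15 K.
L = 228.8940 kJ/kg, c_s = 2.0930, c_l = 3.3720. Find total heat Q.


Q1 (sensible, solid) = 4.2040 * 2.0930 * 11.3280 = 99.6748 kJ
Q2 (latent) = 4.2040 * 228.8940 = 962.2704 kJ
Q3 (sensible, liquid) = 4.2040 * 3.3720 * 47.7420 = 676.7852 kJ
Q_total = 1738.7304 kJ

1738.7304 kJ


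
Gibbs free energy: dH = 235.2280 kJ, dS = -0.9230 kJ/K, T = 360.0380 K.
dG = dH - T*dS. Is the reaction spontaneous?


T*dS = 360.0380 * -0.9230 = -332.3151 kJ
dG = 235.2280 + 332.3151 = 567.5431 kJ (non-spontaneous)

dG = 567.5431 kJ, non-spontaneous


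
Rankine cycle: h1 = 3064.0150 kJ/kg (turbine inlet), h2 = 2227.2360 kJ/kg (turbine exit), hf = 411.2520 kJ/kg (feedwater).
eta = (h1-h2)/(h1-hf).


W = 836.7790 kJ/kg
Q_in = 2652.7630 kJ/kg
eta = 0.3154 = 31.5437%

eta = 31.5437%


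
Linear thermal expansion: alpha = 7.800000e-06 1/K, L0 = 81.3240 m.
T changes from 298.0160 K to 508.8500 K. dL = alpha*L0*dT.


dT = 210.8340 K
dL = 7.800000e-06 * 81.3240 * 210.8340 = 0.133738 m
L_final = 81.457738 m

dL = 0.133738 m


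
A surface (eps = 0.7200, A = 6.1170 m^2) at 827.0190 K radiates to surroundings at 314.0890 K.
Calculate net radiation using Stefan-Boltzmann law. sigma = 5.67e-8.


T^4 = 4.6780e+11
Tsurr^4 = 9.7322e+09
Q = 0.7200 * 5.67e-8 * 6.1170 * 4.5807e+11 = 114389.3443 W

114389.3443 W


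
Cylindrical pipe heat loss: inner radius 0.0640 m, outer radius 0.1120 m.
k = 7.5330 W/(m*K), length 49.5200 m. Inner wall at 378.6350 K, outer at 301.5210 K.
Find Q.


dT = 77.1140 K
ln(ro/ri) = 0.5596
Q = 2*pi*7.5330*49.5200*77.1140 / 0.5596 = 322977.1103 W

322977.1103 W


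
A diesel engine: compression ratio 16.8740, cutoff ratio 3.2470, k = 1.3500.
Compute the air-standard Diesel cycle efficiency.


r^(k-1) = 2.6886
rc^k = 4.9034
eta = 0.5214 = 52.1387%

52.1387%
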